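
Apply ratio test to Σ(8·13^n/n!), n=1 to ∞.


aₙ = 8·13^n/n!
a_{n+1}/aₙ = 13^(n+1)/(n+1)! × n!/13^n  (constant 8 cancels)
= 13/(n+1)
L = lim(n→∞) 13/(n+1) = 0
L < 1 → series CONVERGES

Converges (ratio test: L = 0 < 1)


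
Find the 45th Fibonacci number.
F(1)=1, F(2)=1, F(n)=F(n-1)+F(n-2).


Fibonacci sequence: 1, 1, 2, 3, 5, 8, 13, 21, 34, 55, 89, ...
F(45) = 1134903170

F(45) = 1134903170


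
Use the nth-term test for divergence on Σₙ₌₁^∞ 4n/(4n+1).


lim(n→∞) 4n/(4n+1) = 4/4 = 1  (divide numerator and denominator by n)
lim aₙ = 1 ≠ 0 → series DIVERGES

Diverges (lim aₙ = 1 ≠ 0)


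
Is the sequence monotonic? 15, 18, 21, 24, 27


Differences: 3, 3, 3, 3
All differences > 0 → strictly INCREASING

Monotonically increasing


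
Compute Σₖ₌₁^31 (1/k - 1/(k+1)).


Telescoping: adjacent terms cancel.
= 1/1 - 1/32
= 1 - 1/32 = 31/32

Sum = 31/32


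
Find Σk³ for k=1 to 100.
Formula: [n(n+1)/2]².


n(n+1)/2 = 100×101/2 = 5050
Σk³ = 5050² = 25502500

Σk³ = 25502500


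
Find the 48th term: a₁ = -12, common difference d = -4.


aₙ = a₁ + (n-1)d
= -12 + (48-1)×-4
= -12 - 188
= -200

a_48 = -200


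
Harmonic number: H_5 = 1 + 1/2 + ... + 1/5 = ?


H_5 = 1/1 + 1/2 + 1/3 + 1/4 + 1/5
= 137/60
≈ 2.2833

H_5 = 137/60 ≈ 2.2833


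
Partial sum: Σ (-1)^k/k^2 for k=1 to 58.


S = -1 + 1/4 - 1/9 + 1/16 - 1/25 + 1/36 - 1/49 + 1/64 ± ...
= -0.8223
(Full series converges to -π²/12 ≈ -0.8225)

S_58 = -0.8223


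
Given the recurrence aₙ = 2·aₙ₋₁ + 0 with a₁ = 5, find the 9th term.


Computing step by step:
a_1 = 5
a_2 = 10
a_3 = 20
a_4 = 40
a_5 = 80
a_6 = 160
a_7 = 320
a_8 = 640
a_9 = 1280


a_9 = 1280


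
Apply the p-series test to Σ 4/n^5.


p-series test: Σ c/n^p converges if p > 1, diverges if p ≤ 1 (constant c > 0 doesn't affect convergence).
p = 5
5 > 1 → CONVERGES

Converges (p = 5 > 1)


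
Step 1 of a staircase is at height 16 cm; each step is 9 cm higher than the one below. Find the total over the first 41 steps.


aₙ = 16 + (41-1)×9 = 376
Sₙ = n(a₁+aₙ)/2 = 41×(16+376)/2
= 41×392/2 = 8036

S_41 = 8036


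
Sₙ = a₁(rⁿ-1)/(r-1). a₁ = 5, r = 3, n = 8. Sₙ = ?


Sₙ = 5×(3^8 - 1)/(3 - 1)
= 5×(6561 - 1)/2
= 5×6560/2
= 16400

S_8 = 16400


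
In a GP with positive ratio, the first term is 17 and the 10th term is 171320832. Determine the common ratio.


r^(n-1) = aₙ/a₁
r^9 = 171320832/17 = 10077696
r = 10077696^(1/9)
= 6

r = 6


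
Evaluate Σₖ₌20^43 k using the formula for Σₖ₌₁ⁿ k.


Σₖ₌20^43 k = Σₖ₌₁^43 k − Σₖ₌₁^19 k
= 43·44/2 − 19·20/2
= 946 − 190 = 756

Σk = 756


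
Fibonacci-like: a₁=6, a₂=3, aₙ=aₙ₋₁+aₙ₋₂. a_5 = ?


Computing iteratively: 6, 3, 9, 12, 21
a_5 = 21

a_5 = 21


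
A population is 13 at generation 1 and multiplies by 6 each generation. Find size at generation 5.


aₙ = a₁·r^(n-1)
= 13×6^4
= 13×1296
= 16848

a_5 = 16848


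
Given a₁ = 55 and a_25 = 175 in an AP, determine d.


d = (aₙ - a₁)/(n-1)
= (175 - 55)/(25-1)
= 120/24 = 5

d = 5


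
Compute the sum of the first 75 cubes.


n(n+1)/2 = 75×76/2 = 2850
Σk³ = 2850² = 8122500

Σk³ = 8122500


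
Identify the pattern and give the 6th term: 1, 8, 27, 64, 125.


Pattern: perfect cubes: n³
Terms: 1, 8, 27, 64, 125
Next term = 216

Next term = 216


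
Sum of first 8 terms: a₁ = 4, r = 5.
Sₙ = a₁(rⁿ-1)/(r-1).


Sₙ = 4×(5^8 - 1)/(5 - 1)
= 4×(390625 - 1)/4
= 4×390624/4
= 390624

S_8 = 390624


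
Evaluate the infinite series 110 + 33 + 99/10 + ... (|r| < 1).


S∞ = a₁/(1-r) = 110/(1 - 3/10)
= 110/(7/10)
= 1100/7

S∞ = 1100/7


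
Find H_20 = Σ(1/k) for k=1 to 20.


H_20 = 1/1 + 1/2 + 1/3 + ... + 1/20
= 55835135/15519504
≈ 3.5977

H_20 = 55835135/15519504 ≈ 3.5977


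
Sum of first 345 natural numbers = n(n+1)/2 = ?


n(n+1)/2 = 345×346/2 = 119370/2 = 59685

Σk = 59685


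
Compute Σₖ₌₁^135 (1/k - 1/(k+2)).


Telescoping with gap 2: two head and two tail terms survive.
= (1 + 1/2) - (1/136 + 1/137)
= 3/2 - 1/136 - 1/137 = 27675/18632

Sum = 27675/18632


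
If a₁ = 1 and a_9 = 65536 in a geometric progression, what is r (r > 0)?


r^(n-1) = aₙ/a₁
r^8 = 65536/1 = 65536
r = 65536^(1/8)
= ±4; taking r > 0 gives r = 4

r = 4


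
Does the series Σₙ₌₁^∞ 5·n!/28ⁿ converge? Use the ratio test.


aₙ = 5·n!/28^n
a_{n+1}/aₙ = (n+1)!/28^(n+1) × 28^n/n!  (constant 5 cancels)
= (n+1)/28
L = lim(n→∞) (n+1)/28 = ∞
L > 1 → series DIVERGES

Diverges (ratio test: L = ∞ > 1)


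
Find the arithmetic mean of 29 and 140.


AM = (29 + 140)/2 = 169/2 = 84.5

AM = 84.5


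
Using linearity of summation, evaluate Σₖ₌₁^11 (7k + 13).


Σ(7k+13) = 7·Σk + 13·n
= 7·66 + 13·11
= 462 + 143 = 605

Σ = 605


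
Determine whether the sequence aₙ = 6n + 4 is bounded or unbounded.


aₙ = 6n + 4 → as n→∞, aₙ→∞
No finite upper bound exists
The sequence is UNBOUNDED

Unbounded (aₙ → ∞ as n → ∞)


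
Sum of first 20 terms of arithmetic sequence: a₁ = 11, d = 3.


aₙ = 11 + (20-1)×3 = 68
Sₙ = n(a₁+aₙ)/2 = 20×(11+68)/2
= 20×79/2 = 790

S_20 = 790


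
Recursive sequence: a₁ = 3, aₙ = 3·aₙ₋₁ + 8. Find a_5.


Computing step by step:
a_1 = 3
a_2 = 17
a_3 = 59
a_4 = 185
a_5 = 563


a_5 = 563


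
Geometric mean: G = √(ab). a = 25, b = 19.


GM = √(25×19) = √475 = 21.7945

GM = 21.7945


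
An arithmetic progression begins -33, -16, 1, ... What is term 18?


aₙ = a₁ + (n-1)d
= -33 + (18-1)×17
= -33 + 289
= 256

a_18 = 256


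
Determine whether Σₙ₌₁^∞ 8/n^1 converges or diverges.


p-series test: Σ c/n^p converges if p > 1, diverges if p ≤ 1 (constant c > 0 doesn't affect convergence).
p = 1
1 ≤ 1 → DIVERGES

Diverges (p = 1 ≤ 1)


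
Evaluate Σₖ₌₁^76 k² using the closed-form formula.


n = 76
n(n+1)(2n+1)/6 = 76×77×153/6
= 895356/6 = 149226

Σk² = 149226


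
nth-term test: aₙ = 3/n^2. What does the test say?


lim(n→∞) 3/n^2 = 0
lim aₙ = 0 → nth-term test is INCONCLUSIVE
(Need other tests; this is actually a convergent p-series with p=2 > 1)

Inconclusive (lim aₙ = 0; need another test)


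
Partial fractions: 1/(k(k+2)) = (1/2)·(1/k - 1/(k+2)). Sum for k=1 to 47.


1/(k(k+2)) = (1/2)·(1/k - 1/(k+2)) (partial fractions)
Telescoping: Σ = (1/2)·(1 + 1/2 - 1/48 - 1/49) = 3431/4704

Sum = 3431/4704


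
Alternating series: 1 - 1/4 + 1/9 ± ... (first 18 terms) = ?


S = 1 - 1/4 + 1/9 - 1/16 + 1/25 - 1/36 + 1/49 - 1/64 ± ...
= 0.821
(Full series converges to +π²/12 ≈ +0.8225)

S_18 = 0.821


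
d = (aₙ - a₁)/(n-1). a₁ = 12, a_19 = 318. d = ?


d = (aₙ - a₁)/(n-1)
= (318 - 12)/(19-1)
= 306/18 = 17

d = 17


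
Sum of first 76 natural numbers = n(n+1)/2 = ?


n(n+1)/2 = 76×77/2 = 5852/2 = 2926

Σk = 2926


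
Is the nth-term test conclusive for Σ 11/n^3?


lim(n→∞) 11/n^3 = 0
lim aₙ = 0 → nth-term test is INCONCLUSIVE
(Need other tests; this is actually a convergent p-series with p=3 > 1)

Inconclusive (lim aₙ = 0; need another test)


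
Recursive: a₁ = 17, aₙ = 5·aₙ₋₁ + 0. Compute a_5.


Computing step by step:
a_1 = 17
a_2 = 85
a_3 = 425
a_4 = 2125
a_5 = 10625


a_5 = 10625


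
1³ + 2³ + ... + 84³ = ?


n(n+1)/2 = 84×85/2 = 3570
Σk³ = 3570² = 12744900

Σk³ = 12744900


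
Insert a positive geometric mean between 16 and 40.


GM = √(16×40) = √640 = 25.2982

GM = 25.2982


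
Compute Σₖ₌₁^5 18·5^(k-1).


Sₙ = 18×(5^5 - 1)/(5 - 1)
= 18×(3125 - 1)/4
= 18×3124/4
= 14058

S_5 = 14058


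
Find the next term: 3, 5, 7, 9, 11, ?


Pattern: arithmetic (d=2)
Terms: 3, 5, 7, 9, 11
Next term = 13

Next term = 13


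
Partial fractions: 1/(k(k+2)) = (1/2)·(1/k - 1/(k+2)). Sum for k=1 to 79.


1/(k(k+2)) = (1/2)·(1/k - 1/(k+2)) (partial fractions)
Telescoping: Σ = (1/2)·(1 + 1/2 - 1/80 - 1/81) = 9559/12960

Sum = 9559/12960


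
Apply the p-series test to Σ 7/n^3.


p-series test: Σ c/n^p converges if p > 1, diverges if p ≤ 1 (constant c > 0 doesn't affect convergence).
p = 3
3 > 1 → CONVERGES

Converges (p = 3 > 1)


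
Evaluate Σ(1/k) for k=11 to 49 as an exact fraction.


Σₖ₌11^49 1/k = 1/11 + 1/12 + 1/13 + ... + 1/49
= 4804253716567824832211/3099044504245996706400
≈ 1.5502

Sum = 4804253716567824832211/3099044504245996706400 ≈ 1.5502


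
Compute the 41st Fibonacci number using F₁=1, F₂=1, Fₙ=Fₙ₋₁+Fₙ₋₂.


Fibonacci sequence: 1, 1, 2, 3, 5, 8, 13, 21, 34, 55, 89, ...
F(41) = 165580141

F(41) = 165580141


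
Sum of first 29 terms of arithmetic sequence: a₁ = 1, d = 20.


aₙ = 1 + (29-1)×20 = 561
Sₙ = n(a₁+aₙ)/2 = 29×(1+561)/2
= 29×562/2 = 8149

S_29 = 8149


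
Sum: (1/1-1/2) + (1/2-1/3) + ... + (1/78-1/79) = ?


Telescoping: adjacent terms cancel.
= 1/1 - 1/79
= 1 - 1/79 = 78/79

Sum = 78/79


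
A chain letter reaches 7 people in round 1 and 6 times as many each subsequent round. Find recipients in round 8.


aₙ = a₁·r^(n-1)
= 7×6^7
= 7×279936
= 1959552

a_8 = 1959552


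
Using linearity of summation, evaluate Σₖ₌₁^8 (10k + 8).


Σ(10k+8) = 10·Σk + 8·n
= 10·36 + 8·8
= 360 + 64 = 424

Σ = 424


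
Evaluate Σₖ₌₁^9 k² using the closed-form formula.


n = 9
n(n+1)(2n+1)/6 = 9×10×19/6
= 1710/6 = 285

Σk² = 285


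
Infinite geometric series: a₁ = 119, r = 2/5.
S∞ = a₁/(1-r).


S∞ = a₁/(1-r) = 119/(1 - 2/5)
= 119/(3/5)
= 595/3

S∞ = 595/3


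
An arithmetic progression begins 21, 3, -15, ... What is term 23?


aₙ = a₁ + (n-1)d
= 21 + (23-1)×-18
= 21 - 396
= -375

a_23 = -375


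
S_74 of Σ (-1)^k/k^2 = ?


S = -1 + 1/4 - 1/9 + 1/16 - 1/25 + 1/36 - 1/49 + 1/64 ± ...
= -0.8224
(Full series converges to -π²/12 ≈ -0.8225)

S_74 = -0.8224


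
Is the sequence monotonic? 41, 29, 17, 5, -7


Differences: -12, -12, -12, -12
All differences < 0 → strictly DECREASING

Monotonically decreasing


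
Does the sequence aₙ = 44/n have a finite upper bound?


a₁ = 44, a₂ = 44/2, a₃ = 44/3, ...
0 < aₙ ≤ 44 for all n ≥ 1
Lower bound: 0, Upper bound: 44
The sequence IS bounded

Bounded (0 < aₙ ≤ 44)


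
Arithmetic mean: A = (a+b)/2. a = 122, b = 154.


AM = (122 + 154)/2 = 276/2 = 138

AM = 138


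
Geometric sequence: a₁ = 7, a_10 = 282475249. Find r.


r^(n-1) = aₙ/a₁
r^9 = 282475249/7 = 40353607
r = 40353607^(1/9)
= 7

r = 7


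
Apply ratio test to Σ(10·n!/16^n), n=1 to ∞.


aₙ = 10·n!/16^n
a_{n+1}/aₙ = (n+1)!/16^(n+1) × 16^n/n!  (constant 10 cancels)
= (n+1)/16
L = lim(n→∞) (n+1)/16 = ∞
L > 1 → series DIVERGES

Diverges (ratio test: L = ∞ > 1)


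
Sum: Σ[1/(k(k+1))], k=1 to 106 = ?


1/(k(k+1)) = 1/k - 1/(k+1) (partial fractions)
Telescoping: Σ = 1 - 1/107 = 106/107

Sum = 106/107


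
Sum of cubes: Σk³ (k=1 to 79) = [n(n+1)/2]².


n(n+1)/2 = 79×80/2 = 3160
Σk³ = 3160² = 9985600

Σk³ = 9985600


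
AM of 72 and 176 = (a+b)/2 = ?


AM = (72 + 176)/2 = 248/2 = 124

AM = 124


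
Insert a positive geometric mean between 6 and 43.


GM = √(6×43) = √258 = 16.0624

GM = 16.0624


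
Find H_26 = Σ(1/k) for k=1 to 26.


H_26 = 1/1 + 1/2 + 1/3 + ... + 1/26
= 34395742267/8923714800
≈ 3.8544

H_26 = 34395742267/8923714800 ≈ 3.8544


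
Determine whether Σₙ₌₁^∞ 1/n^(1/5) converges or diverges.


p-series test: Σ c/n^p converges if p > 1, diverges if p ≤ 1 (constant c > 0 doesn't affect convergence).
p = 1/5
1/5 ≤ 1 → DIVERGES

Diverges (p = 1/5 ≤ 1)


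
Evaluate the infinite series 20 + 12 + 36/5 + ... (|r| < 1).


S∞ = a₁/(1-r) = 20/(1 - 3/5)
= 20/(2/5)
= 50

S∞ = 50


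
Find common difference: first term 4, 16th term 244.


d = (aₙ - a₁)/(n-1)
= (244 - 4)/(16-1)
= 240/15 = 16

d = 16


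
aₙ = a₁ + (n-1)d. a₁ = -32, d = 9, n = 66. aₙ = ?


aₙ = a₁ + (n-1)d
= -32 + (66-1)×9
= -32 + 585
= 553

a_66 = 553


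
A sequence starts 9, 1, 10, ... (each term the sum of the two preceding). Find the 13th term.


Computing iteratively: 9, 1, 10, 11, 21, 32, 53, 85, 138, 223, 361, 584, ...
a_13 = 945

a_13 = 945


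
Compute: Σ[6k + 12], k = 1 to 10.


Σ(6k+12) = 6·Σk + 12·n
= 6·55 + 12·10
= 330 + 120 = 450

Σ = 450


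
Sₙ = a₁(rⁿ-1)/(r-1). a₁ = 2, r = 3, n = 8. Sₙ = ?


Sₙ = 2×(3^8 - 1)/(3 - 1)
= 2×(6561 - 1)/2
= 2×6560/2
= 6560

S_8 = 6560


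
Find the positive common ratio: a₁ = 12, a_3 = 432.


r^(n-1) = aₙ/a₁
r^2 = 432/12 = 36
r = 36^(1/2)
= ±6; taking r > 0 gives r = 6

r = 6


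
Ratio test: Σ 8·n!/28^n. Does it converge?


aₙ = 8·n!/28^n
a_{n+1}/aₙ = (n+1)!/28^(n+1) × 28^n/n!  (constant 8 cancels)
= (n+1)/28
L = lim(n→∞) (n+1)/28 = ∞
L > 1 → series DIVERGES

Diverges (ratio test: L = ∞ > 1)


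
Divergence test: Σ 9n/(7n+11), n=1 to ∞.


lim(n→∞) 9n/(7n+11) = 9/7 = 9/7  (divide numerator and denominator by n)
lim aₙ = 9/7 ≠ 0 → series DIVERGES

Diverges (lim aₙ = 9/7 ≠ 0)


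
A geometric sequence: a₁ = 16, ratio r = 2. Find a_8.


aₙ = a₁·r^(n-1)
= 16×2^7
= 16×128
= 2048

a_8 = 2048


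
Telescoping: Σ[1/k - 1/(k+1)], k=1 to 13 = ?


Telescoping: adjacent terms cancel.
= 1/1 - 1/14
= 1 - 1/14 = 13/14

Sum = 13/14


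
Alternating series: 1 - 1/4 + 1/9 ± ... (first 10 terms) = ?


S = 1 - 1/4 + 1/9 - 1/16 + 1/25 - 1/36 + 1/49 - 1/64 ± ...
= 0.818
(Full series converges to +π²/12 ≈ +0.8225)

S_10 = 0.818


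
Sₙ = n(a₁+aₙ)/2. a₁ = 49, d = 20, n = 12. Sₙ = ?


aₙ = 49 + (12-1)×20 = 269
Sₙ = n(a₁+aₙ)/2 = 12×(49+269)/2
= 12×318/2 = 1908

S_12 = 1908


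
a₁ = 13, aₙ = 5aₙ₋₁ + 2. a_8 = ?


Computing step by step:
a_1 = 13
a_2 = 67
a_3 = 337
a_4 = 1687
a_5 = 8437
a_6 = 42187
a_7 = 210937
a_8 = 1054687


a_8 = 1054687


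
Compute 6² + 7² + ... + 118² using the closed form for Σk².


Σₖ₌6^118 k² = Σₖ₌₁^118 k² − Σₖ₌₁^5 k²
= 118·119·237/6 − 5·6·11/6
= 554659 − 55 = 554604

Σk² = 554604


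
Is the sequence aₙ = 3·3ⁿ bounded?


aₙ = 3·3ⁿ → as n→∞, aₙ→∞ (since base 3 > 1)
No finite upper bound exists
The sequence is UNBOUNDED

Unbounded (aₙ → ∞ as n → ∞)


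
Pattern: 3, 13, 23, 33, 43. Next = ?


Pattern: arithmetic (d=10)
Terms: 3, 13, 23, 33, 43
Next term = 53

Next term = 53


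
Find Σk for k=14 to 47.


Σₖ₌14^47 k = Σₖ₌₁^47 k − Σₖ₌₁^13 k
= 47·48/2 − 13·14/2
= 1128 − 91 = 1037

Σk = 1037


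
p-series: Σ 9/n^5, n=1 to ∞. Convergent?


p-series test: Σ c/n^p converges if p > 1, diverges if p ≤ 1 (constant c > 0 doesn't affect convergence).
p = 5
5 > 1 → CONVERGES

Converges (p = 5 > 1)


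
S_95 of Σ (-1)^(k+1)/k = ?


S = 1 - 1/2 + 1/3 - 1/4 + 1/5 - 1/6 + 1/7 - 1/8 ± ...
= 0.6984
(Full series converges to +ln(2) ≈ +0.6931)

S_95 = 0.6984


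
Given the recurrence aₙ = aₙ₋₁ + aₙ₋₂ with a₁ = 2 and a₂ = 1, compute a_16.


Computing iteratively: 2, 1, 3, 4, 7, 11, 18, 29, 47, 76, 123, 199, ...
a_16 = 1364

a_16 = 1364


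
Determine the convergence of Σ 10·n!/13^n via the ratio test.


aₙ = 10·n!/13^n
a_{n+1}/aₙ = (n+1)!/13^(n+1) × 13^n/n!  (constant 10 cancels)
= (n+1)/13
L = lim(n→∞) (n+1)/13 = ∞
L > 1 → series DIVERGES

Diverges (ratio test: L = ∞ > 1)


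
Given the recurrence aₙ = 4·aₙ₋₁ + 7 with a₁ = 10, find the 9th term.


Computing step by step:
a_1 = 10
a_2 = 47
a_3 = 195
a_4 = 787
a_5 = 3155
a_6 = 12627
a_7 = 50515
a_8 = 202067
a_9 = 808275


a_9 = 808275


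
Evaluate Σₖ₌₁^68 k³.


n(n+1)/2 = 68×69/2 = 2346
Σk³ = 2346² = 5503716

Σk³ = 5503716


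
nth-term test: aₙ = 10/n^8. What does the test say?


lim(n→∞) 10/n^8 = 0
lim aₙ = 0 → nth-term test is INCONCLUSIVE
(Need other tests; this is actually a convergent p-series with p=8 > 1)

Inconclusive (lim aₙ = 0; need another test)


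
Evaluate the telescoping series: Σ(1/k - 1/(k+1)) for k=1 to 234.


Telescoping: adjacent terms cancel.
= 1/1 - 1/235
= 1 - 1/235 = 234/235

Sum = 234/235


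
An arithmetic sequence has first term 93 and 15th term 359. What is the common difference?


d = (aₙ - a₁)/(n-1)
= (359 - 93)/(15-1)
= 266/14 = 19

d = 19


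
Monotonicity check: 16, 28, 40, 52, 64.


Differences: 12, 12, 12, 12
All differences > 0 → strictly INCREASING

Monotonically increasing


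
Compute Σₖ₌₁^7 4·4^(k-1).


Sₙ = 4×(4^7 - 1)/(4 - 1)
= 4×(16384 - 1)/3
= 4×16383/3
= 21844

S_7 = 21844


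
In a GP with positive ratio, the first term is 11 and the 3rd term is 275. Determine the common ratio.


r^(n-1) = aₙ/a₁
r^2 = 275/11 = 25
r = 25^(1/2)
= ±5; taking r > 0 gives r = 5

r = 5


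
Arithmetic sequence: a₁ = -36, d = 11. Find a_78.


aₙ = a₁ + (n-1)d
= -36 + (78-1)×11
= -36 + 847
= 811

a_78 = 811


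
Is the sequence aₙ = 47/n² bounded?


a₁ = 47, a₂ = 47/4, a₃ = 47/9, ...
0 < aₙ ≤ 47 for all n ≥ 1
The sequence IS bounded

Bounded (0 < aₙ ≤ 47)


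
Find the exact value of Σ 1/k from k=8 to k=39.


Σₖ₌8^39 1/k = 1/8 + 1/9 + 1/10 + ... + 1/39
= 115232869018999/69388720221600
≈ 1.6607

Sum = 115232869018999/69388720221600 ≈ 1.6607


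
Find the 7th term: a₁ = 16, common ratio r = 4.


aₙ = a₁·r^(n-1)
= 16×4^6
= 16×4096
= 65536

a_7 = 65536


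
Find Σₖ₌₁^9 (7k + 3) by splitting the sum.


Σ(7k+3) = 7·Σk + 3·n
= 7·45 + 3·9
= 315 + 27 = 342

Σ = 342


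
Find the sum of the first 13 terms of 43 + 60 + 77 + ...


aₙ = 43 + (13-1)×17 = 247
Sₙ = n(a₁+aₙ)/2 = 13×(43+247)/2
= 13×290/2 = 1885

S_13 = 1885


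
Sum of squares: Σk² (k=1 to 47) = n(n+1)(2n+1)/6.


n = 47
n(n+1)(2n+1)/6 = 47×48×95/6
= 214320/6 = 35720

Σk² = 35720


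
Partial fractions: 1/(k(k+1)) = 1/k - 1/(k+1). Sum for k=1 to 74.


1/(k(k+1)) = 1/k - 1/(k+1) (partial fractions)
Telescoping: Σ = 1 - 1/75 = 74/75

Sum = 74/75


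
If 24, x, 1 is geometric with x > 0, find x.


GM = √(24×1) = √24 = 4.899

GM = 4.899


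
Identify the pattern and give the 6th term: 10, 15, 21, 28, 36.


Pattern: triangular numbers: n(n+1)/2
Terms: 10, 15, 21, 28, 36
Next term = 45

Next term = 45


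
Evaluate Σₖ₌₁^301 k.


n(n+1)/2 = 301×302/2 = 90902/2 = 45451

Σk = 45451


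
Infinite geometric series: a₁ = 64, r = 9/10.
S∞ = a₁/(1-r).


S∞ = a₁/(1-r) = 64/(1 - 9/10)
= 64/(1/10)
= 640

S∞ = 640


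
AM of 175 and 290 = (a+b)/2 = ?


AM = (175 + 290)/2 = 465/2 = 232.5

AM = 232.5


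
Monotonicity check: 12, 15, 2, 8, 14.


Differences: 3, -13, 6, 6
Difference at position 1 is +3 (> 0) but position 2 is -13 (< 0) — sequence both rises and falls
→ NOT monotonic

Not monotonic


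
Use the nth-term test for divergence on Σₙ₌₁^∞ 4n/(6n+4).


lim(n→∞) 4n/(6n+4) = 4/6 = 2/3  (divide numerator and denominator by n)
lim aₙ = 2/3 ≠ 0 → series DIVERGES

Diverges (lim aₙ = 2/3 ≠ 0)


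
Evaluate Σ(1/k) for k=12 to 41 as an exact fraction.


Σₖ₌12^41 1/k = 1/12 + 1/13 + 1/14 + ... + 1/41
= 40152353888049829/31294312819941600
≈ 1.2831

Sum = 40152353888049829/31294312819941600 ≈ 1.2831


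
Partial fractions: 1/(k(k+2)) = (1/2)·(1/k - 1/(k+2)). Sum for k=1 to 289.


1/(k(k+2)) = (1/2)·(1/k - 1/(k+2)) (partial fractions)
Telescoping: Σ = (1/2)·(1 + 1/2 - 1/290 - 1/291) = 31501/42195

Sum = 31501/42195


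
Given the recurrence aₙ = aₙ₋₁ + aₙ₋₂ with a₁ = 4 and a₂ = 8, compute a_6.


Computing iteratively: 4, 8, 12, 20, 32, 52
a_6 = 52

a_6 = 52


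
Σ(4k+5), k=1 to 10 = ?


Σ(4k+5) = 4·Σk + 5·n
= 4·55 + 5·10
= 220 + 50 = 270

Σ = 270


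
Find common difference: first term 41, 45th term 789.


d = (aₙ - a₁)/(n-1)
= (789 - 41)/(45-1)
= 748/44 = 17

d = 17


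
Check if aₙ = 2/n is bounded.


a₁ = 2, a₂ = 2/2, a₃ = 2/3, ...
0 < aₙ ≤ 2 for all n ≥ 1
Lower bound: 0, Upper bound: 2
The sequence IS bounded

Bounded (0 < aₙ ≤ 2)


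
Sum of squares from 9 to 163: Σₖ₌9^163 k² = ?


Σₖ₌9^163 k² = Σₖ₌₁^163 k² − Σₖ₌₁^8 k²
= 163·164·327/6 − 8·9·17/6
= 1456894 − 204 = 1456690

Σk² = 1456690


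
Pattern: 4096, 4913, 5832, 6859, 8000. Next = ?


Pattern: perfect cubes: n³
Terms: 4096, 4913, 5832, 6859, 8000
Next term = 9261

Next term = 9261


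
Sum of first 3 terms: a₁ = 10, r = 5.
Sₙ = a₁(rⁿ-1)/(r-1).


Sₙ = 10×(5^3 - 1)/(5 - 1)
= 10×(125 - 1)/4
= 10×124/4
= 310

S_3 = 310


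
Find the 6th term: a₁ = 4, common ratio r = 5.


aₙ = a₁·r^(n-1)
= 4×5^5
= 4×3125
= 12500

a_6 = 12500


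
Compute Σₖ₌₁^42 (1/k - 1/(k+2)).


Telescoping with gap 2: two head and two tail terms survive.
= (1 + 1/2) - (1/43 + 1/44)
= 3/2 - 1/43 - 1/44 = 2751/1892

Sum = 2751/1892


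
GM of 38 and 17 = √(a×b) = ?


GM = √(38×17) = √646 = 25.4165

GM = 25.4165


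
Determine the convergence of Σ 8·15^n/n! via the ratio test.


aₙ = 8·15^n/n!
a_{n+1}/aₙ = 15^(n+1)/(n+1)! × n!/15^n  (constant 8 cancels)
= 15/(n+1)
L = lim(n→∞) 15/(n+1) = 0
L < 1 → series CONVERGES

Converges (ratio test: L = 0 < 1)


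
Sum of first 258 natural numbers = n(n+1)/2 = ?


n(n+1)/2 = 258×259/2 = 66822/2 = 33411

Σk = 33411


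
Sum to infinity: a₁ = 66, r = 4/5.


S∞ = a₁/(1-r) = 66/(1 - 4/5)
= 66/(1/5)
= 330

S∞ = 330


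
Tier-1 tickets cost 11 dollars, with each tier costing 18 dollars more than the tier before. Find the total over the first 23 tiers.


aₙ = 11 + (23-1)×18 = 407
Sₙ = n(a₁+aₙ)/2 = 23×(11+407)/2
= 23×418/2 = 4807

S_23 = 4807


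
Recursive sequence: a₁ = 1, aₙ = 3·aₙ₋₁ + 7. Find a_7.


Computing step by step:
a_1 = 1
a_2 = 10
a_3 = 37
a_4 = 118
a_5 = 361
a_6 = 1090
a_7 = 3277


a_7 = 3277


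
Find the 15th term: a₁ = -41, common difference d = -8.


aₙ = a₁ + (n-1)d
= -41 + (15-1)×-8
= -41 - 112
= -153

a_15 = -153


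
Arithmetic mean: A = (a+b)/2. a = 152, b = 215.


AM = (152 + 215)/2 = 367/2 = 183.5

AM = 183.5


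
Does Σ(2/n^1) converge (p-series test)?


p-series test: Σ c/n^p converges if p > 1, diverges if p ≤ 1 (constant c > 0 doesn't affect convergence).
p = 1
1 ≤ 1 → DIVERGES

Diverges (p = 1 ≤ 1)


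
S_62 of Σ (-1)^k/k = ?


S = -1 + 1/2 - 1/3 + 1/4 - 1/5 + 1/6 - 1/7 + 1/8 ± ...
= -0.6851
(Full series converges to -ln(2) ≈ -0.6931)

S_62 = -0.6851


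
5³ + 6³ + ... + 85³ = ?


Σₖ₌5^85 k³ = [85·86/2]² − [4·5/2]²
= 13359025 − 100 = 13358925

Σk³ = 13358925


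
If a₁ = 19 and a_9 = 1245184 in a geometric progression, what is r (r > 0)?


r^(n-1) = aₙ/a₁
r^8 = 1245184/19 = 65536
r = 65536^(1/8)
= ±4; taking r > 0 gives r = 4

r = 4


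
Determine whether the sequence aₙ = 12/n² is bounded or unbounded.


a₁ = 12, a₂ = 12/4, a₃ = 12/9, ...
0 < aₙ ≤ 12 for all n ≥ 1
The sequence IS bounded

Bounded (0 < aₙ ≤ 12)


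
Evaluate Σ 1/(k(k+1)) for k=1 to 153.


1/(k(k+1)) = 1/k - 1/(k+1) (partial fractions)
Telescoping: Σ = 1 - 1/154 = 153/154

Sum = 153/154


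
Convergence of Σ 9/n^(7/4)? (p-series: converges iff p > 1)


p-series test: Σ c/n^p converges if p > 1, diverges if p ≤ 1 (constant c > 0 doesn't affect convergence).
p = 7/4
7/4 > 1 → CONVERGES

Converges (p = 7/4 > 1)


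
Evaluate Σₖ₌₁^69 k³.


n(n+1)/2 = 69×70/2 = 2415
Σk³ = 2415² = 5832225

Σk³ = 5832225


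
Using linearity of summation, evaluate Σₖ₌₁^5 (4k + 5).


Σ(4k+5) = 4·Σk + 5·n
= 4·15 + 5·5
= 60 + 25 = 85

Σ = 85


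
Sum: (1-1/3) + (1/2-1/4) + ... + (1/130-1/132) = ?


Telescoping with gap 2: two head and two tail terms survive.
= (1 + 1/2) - (1/131 + 1/132)
= 3/2 - 1/131 - 1/132 = 25675/17292

Sum = 25675/17292


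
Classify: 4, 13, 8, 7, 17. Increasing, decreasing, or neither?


Differences: 9, -5, -1, 10
Difference at position 1 is +9 (> 0) but position 2 is -5 (< 0) — sequence both rises and falls
→ NOT monotonic

Not monotonic


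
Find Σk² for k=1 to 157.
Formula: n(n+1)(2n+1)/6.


n = 157
n(n+1)(2n+1)/6 = 157×158×315/6
= 7813890/6 = 1302315

Σk² = 1302315


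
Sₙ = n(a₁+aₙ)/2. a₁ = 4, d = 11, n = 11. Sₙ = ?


aₙ = 4 + (11-1)×11 = 114
Sₙ = n(a₁+aₙ)/2 = 11×(4+114)/2
= 11×118/2 = 649

S_11 = 649


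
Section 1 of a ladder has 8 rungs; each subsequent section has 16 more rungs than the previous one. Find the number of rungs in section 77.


aₙ = a₁ + (n-1)d
= 8 + (77-1)×16
= 8 + 1216
= 1224

a_77 = 1224


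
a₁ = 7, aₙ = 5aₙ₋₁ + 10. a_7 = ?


Computing step by step:
a_1 = 7
a_2 = 45
a_3 = 235
a_4 = 1185
a_5 = 5935
a_6 = 29685
a_7 = 148435


a_7 = 148435


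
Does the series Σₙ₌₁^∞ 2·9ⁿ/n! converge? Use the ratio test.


aₙ = 2·9^n/n!
a_{n+1}/aₙ = 9^(n+1)/(n+1)! × n!/9^n  (constant 2 cancels)
= 9/(n+1)
L = lim(n→∞) 9/(n+1) = 0
L < 1 → series CONVERGES

Converges (ratio test: L = 0 < 1)


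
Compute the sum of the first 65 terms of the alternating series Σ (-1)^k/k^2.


S = -1 + 1/4 - 1/9 + 1/16 - 1/25 + 1/36 - 1/49 + 1/64 ± ...
= -0.8226
(Full series converges to -π²/12 ≈ -0.8225)

S_65 = -0.8226


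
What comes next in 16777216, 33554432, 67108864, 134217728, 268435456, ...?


Pattern: powers of 2: 2ⁿ
Terms: 16777216, 33554432, 67108864, 134217728, 268435456
Next term = 536870912

Next term = 536870912


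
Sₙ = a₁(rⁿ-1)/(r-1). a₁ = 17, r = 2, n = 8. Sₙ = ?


Sₙ = 17×(2^8 - 1)/(2 - 1)
= 17×(256 - 1)/1
= 17×255/1
= 4335

S_8 = 4335


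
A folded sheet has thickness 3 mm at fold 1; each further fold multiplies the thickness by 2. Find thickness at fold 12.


aₙ = a₁·r^(n-1)
= 3×2^11
= 3×2048
= 6144

a_12 = 6144


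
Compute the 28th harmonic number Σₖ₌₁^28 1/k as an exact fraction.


H_28 = 1/1 + 1/2 + 1/3 + ... + 1/28
= 315404588903/80313433200
≈ 3.9272

H_28 = 315404588903/80313433200 ≈ 3.9272


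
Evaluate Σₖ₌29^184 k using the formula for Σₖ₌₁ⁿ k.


Σₖ₌29^184 k = Σₖ₌₁^184 k − Σₖ₌₁^28 k
= 184·185/2 − 28·29/2
= 17020 − 406 = 16614

Σk = 16614


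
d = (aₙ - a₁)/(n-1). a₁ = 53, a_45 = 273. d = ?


d = (aₙ - a₁)/(n-1)
= (273 - 53)/(45-1)
= 220/44 = 5

d = 5


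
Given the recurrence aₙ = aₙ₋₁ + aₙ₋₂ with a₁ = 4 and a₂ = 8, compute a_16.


Computing iteratively: 4, 8, 12, 20, 32, 52, 84, 136, 220, 356, 576, 932, ...
a_16 = 6388

a_16 = 6388


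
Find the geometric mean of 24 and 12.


GM = √(24×12) = √288 = 16.9706

GM = 16.9706


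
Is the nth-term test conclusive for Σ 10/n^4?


lim(n→∞) 10/n^4 = 0
lim aₙ = 0 → nth-term test is INCONCLUSIVE
(Need other tests; this is actually a convergent p-series with p=4 > 1)

Inconclusive (lim aₙ = 0; need another test)


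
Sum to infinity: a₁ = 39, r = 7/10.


S∞ = a₁/(1-r) = 39/(1 - 7/10)
= 39/(3/10)
= 130

S∞ = 130


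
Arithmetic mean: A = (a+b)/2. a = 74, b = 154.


AM = (74 + 154)/2 = 228/2 = 114

AM = 114


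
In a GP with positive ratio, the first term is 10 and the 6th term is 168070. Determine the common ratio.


r^(n-1) = aₙ/a₁
r^5 = 168070/10 = 16807
r = 16807^(1/5)
= 7

r = 7


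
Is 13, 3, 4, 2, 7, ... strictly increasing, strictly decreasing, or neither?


Differences: -10, 1, -2, 5
Difference at position 2 is +1 (> 0) but position 1 is -10 (< 0) — sequence both rises and falls
→ NOT monotonic

Not monotonic


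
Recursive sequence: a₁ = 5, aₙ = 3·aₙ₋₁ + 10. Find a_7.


Computing step by step:
a_1 = 5
a_2 = 25
a_3 = 85
a_4 = 265
a_5 = 805
a_6 = 2425
a_7 = 7285


a_7 = 7285


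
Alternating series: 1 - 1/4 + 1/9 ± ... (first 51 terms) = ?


S = 1 - 1/4 + 1/9 - 1/16 + 1/25 - 1/36 + 1/49 - 1/64 ± ...
= 0.8227
(Full series converges to +π²/12 ≈ +0.8225)

S_51 = 0.8227


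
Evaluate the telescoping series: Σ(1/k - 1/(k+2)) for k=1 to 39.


Telescoping with gap 2: two head and two tail terms survive.
= (1 + 1/2) - (1/40 + 1/41)
= 3/2 - 1/40 - 1/41 = 2379/1640

Sum = 2379/1640


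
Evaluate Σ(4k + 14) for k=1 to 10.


Σ(4k+14) = 4·Σk + 14·n
= 4·55 + 14·10
= 220 + 140 = 360

Σ = 360


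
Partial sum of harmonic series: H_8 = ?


H_8 = 1/1 + 1/2 + 1/3 + 1/4 + 1/5 + 1/6 + 1/7 + 1/8
= 761/280
≈ 2.7179

H_8 = 761/280 ≈ 2.7179


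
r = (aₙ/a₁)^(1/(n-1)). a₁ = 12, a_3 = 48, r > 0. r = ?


r^(n-1) = aₙ/a₁
r^2 = 48/12 = 4
r = 4^(1/2)
= ±2; taking r > 0 gives r = 2

r = 2


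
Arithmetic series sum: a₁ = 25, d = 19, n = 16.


aₙ = 25 + (16-1)×19 = 310
Sₙ = n(a₁+aₙ)/2 = 16×(25+310)/2
= 16×335/2 = 2680

S_16 = 2680


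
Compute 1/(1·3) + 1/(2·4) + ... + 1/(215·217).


1/(k(k+2)) = (1/2)·(1/k - 1/(k+2)) (partial fractions)
Telescoping: Σ = (1/2)·(1 + 1/2 - 1/216 - 1/217) = 69875/93744

Sum = 69875/93744


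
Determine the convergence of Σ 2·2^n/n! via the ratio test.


aₙ = 2·2^n/n!
a_{n+1}/aₙ = 2^(n+1)/(n+1)! × n!/2^n  (constant 2 cancels)
= 2/(n+1)
L = lim(n→∞) 2/(n+1) = 0
L < 1 → series CONVERGES

Converges (ratio test: L = 0 < 1)


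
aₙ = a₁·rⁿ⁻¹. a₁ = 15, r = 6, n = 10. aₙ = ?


aₙ = a₁·r^(n-1)
= 15×6^9
= 15×10077696
= 151165440

a_10 = 151165440


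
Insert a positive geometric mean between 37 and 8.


GM = √(37×8) = √296 = 17.2047

GM = 17.2047


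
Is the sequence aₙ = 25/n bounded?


a₁ = 25, a₂ = 25/2, a₃ = 25/3, ...
0 < aₙ ≤ 25 for all n ≥ 1
Lower bound: 0, Upper bound: 25
The sequence IS bounded

Bounded (0 < aₙ ≤ 25)


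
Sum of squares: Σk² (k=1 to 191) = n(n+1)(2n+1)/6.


n = 191
n(n+1)(2n+1)/6 = 191×192×383/6
= 14045376/6 = 2340896

Σk² = 2340896


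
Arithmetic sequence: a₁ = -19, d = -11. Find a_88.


aₙ = a₁ + (n-1)d
= -19 + (88-1)×-11
= -19 - 957
= -976

a_88 = -976


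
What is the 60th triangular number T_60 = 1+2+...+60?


n(n+1)/2 = 60×61/2 = 3660/2 = 1830

Σk = 1830


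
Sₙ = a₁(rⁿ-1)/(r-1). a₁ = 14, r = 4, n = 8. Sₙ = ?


Sₙ = 14×(4^8 - 1)/(4 - 1)
= 14×(65536 - 1)/3
= 14×65535/3
= 305830

S_8 = 305830


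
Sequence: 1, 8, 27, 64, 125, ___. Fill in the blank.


Pattern: perfect cubes: n³
Terms: 1, 8, 27, 64, 125
Next term = 216

Next term = 216


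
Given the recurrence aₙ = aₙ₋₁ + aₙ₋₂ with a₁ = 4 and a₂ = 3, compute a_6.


Computing iteratively: 4, 3, 7, 10, 17, 27
a_6 = 27

a_6 = 27


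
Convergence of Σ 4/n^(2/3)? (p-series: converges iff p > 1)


p-series test: Σ c/n^p converges if p > 1, diverges if p ≤ 1 (constant c > 0 doesn't affect convergence).
p = 2/3
2/3 ≤ 1 → DIVERGES

Diverges (p = 2/3 ≤ 1)


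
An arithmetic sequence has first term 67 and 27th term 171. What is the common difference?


d = (aₙ - a₁)/(n-1)
= (171 - 67)/(27-1)
= 104/26 = 4

d = 4


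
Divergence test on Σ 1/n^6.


lim(n→∞) 1/n^6 = 0
lim aₙ = 0 → nth-term test is INCONCLUSIVE
(Need other tests; this is actually a convergent p-series with p=6 > 1)

Inconclusive (lim aₙ = 0; need another test)


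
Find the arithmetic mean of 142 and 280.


AM = (142 + 280)/2 = 422/2 = 211

AM = 211


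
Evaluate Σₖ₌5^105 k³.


Σₖ₌5^105 k³ = [105·106/2]² − [4·5/2]²
= 30969225 − 100 = 30969125

Σk³ = 30969125


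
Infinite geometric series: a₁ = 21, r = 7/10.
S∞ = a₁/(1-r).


S∞ = a₁/(1-r) = 21/(1 - 7/10)
= 21/(3/10)
= 70

S∞ = 70


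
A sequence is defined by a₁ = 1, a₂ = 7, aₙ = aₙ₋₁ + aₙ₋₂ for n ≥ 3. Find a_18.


Computing iteratively: 1, 7, 8, 15, 23, 38, 61, 99, 160, 259, 419, 678, ...
a_18 = 12166

a_18 = 12166


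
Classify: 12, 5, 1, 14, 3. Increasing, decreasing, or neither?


Differences: -7, -4, 13, -11
Difference at position 3 is +13 (> 0) but position 1 is -7 (< 0) — sequence both rises and falls
→ NOT monotonic

Not monotonic


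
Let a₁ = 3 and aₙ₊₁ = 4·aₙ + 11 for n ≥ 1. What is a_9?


Computing step by step:
a_1 = 3
a_2 = 23
a_3 = 103
a_4 = 423
a_5 = 1703
a_6 = 6823
a_7 = 27303
a_8 = 109223
a_9 = 436903


a_9 = 436903


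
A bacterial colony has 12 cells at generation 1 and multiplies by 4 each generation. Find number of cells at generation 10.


aₙ = a₁·r^(n-1)
= 12×4^9
= 12×262144
= 3145728

a_10 = 3145728


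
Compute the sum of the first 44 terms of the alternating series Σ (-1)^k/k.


S = -1 + 1/2 - 1/3 + 1/4 - 1/5 + 1/6 - 1/7 + 1/8 ± ...
= -0.6819
(Full series converges to -ln(2) ≈ -0.6931)

S_44 = -0.6819


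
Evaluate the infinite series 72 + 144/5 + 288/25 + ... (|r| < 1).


S∞ = a₁/(1-r) = 72/(1 - 2/5)
= 72/(3/5)
= 120

S∞ = 120


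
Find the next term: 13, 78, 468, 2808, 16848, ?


Pattern: geometric (r=6)
Terms: 13, 78, 468, 2808, 16848
Next term = 101088

Next term = 101088


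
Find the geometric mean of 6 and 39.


GM = √(6×39) = √234 = 15.2971

GM = 15.2971


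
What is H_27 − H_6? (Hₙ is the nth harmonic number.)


Σₖ₌7^27 1/k = 1/7 + 1/8 + 1/9 + ... + 1/27
= 115768340663/80313433200
≈ 1.4415

Sum = 115768340663/80313433200 ≈ 1.4415


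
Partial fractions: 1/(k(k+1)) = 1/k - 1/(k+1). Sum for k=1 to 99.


1/(k(k+1)) = 1/k - 1/(k+1) (partial fractions)
Telescoping: Σ = 1 - 1/100 = 99/100

Sum = 99/100


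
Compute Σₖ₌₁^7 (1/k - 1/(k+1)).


Telescoping: adjacent terms cancel.
= 1/1 - 1/8
= 1 - 1/8 = 7/8

Sum = 7/8


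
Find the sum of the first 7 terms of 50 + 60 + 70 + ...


aₙ = 50 + (7-1)×10 = 110
Sₙ = n(a₁+aₙ)/2 = 7×(50+110)/2
= 7×160/2 = 560

S_7 = 560


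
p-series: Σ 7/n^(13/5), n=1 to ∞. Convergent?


p-series test: Σ c/n^p converges if p > 1, diverges if p ≤ 1 (constant c > 0 doesn't affect convergence).
p = 13/5
13/5 > 1 → CONVERGES

Converges (p = 13/5 > 1)


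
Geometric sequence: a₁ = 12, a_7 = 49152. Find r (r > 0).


r^(n-1) = aₙ/a₁
r^6 = 49152/12 = 4096
r = 4096^(1/6)
= ±4; taking r > 0 gives r = 4

r = 4


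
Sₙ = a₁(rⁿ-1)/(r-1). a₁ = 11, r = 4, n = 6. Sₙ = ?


Sₙ = 11×(4^6 - 1)/(4 - 1)
= 11×(4096 - 1)/3
= 11×4095/3
= 15015

S_6 = 15015


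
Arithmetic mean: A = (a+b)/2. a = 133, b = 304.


AM = (133 + 304)/2 = 437/2 = 218.5

AM = 218.5


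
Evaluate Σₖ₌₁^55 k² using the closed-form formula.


n = 55
n(n+1)(2n+1)/6 = 55×56×111/6
= 341880/6 = 56980

Σk² = 56980


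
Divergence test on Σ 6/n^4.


lim(n→∞) 6/n^4 = 0
lim aₙ = 0 → nth-term test is INCONCLUSIVE
(Need other tests; this is actually a convergent p-series with p=4 > 1)

Inconclusive (lim aₙ = 0; need another test)


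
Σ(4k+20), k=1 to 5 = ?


Σ(4k+20) = 4·Σk + 20·n
= 4·15 + 20·5
= 60 + 100 = 160

Σ = 160


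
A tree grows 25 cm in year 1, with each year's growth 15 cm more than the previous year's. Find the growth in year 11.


aₙ = a₁ + (n-1)d
= 25 + (11-1)×15
= 25 + 150
= 175

a_11 = 175


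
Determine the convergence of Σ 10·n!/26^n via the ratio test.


aₙ = 10·n!/26^n
a_{n+1}/aₙ = (n+1)!/26^(n+1) × 26^n/n!  (constant 10 cancels)
= (n+1)/26
L = lim(n→∞) (n+1)/26 = ∞
L > 1 → series DIVERGES

Diverges (ratio test: L = ∞ > 1)


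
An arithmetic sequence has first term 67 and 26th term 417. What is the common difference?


d = (aₙ - a₁)/(n-1)
= (417 - 67)/(26-1)
= 350/25 = 14

d = 14


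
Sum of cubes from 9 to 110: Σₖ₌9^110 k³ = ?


Σₖ₌9^110 k³ = [110·111/2]² − [8·9/2]²
= 37271025 − 1296 = 37269729

Σk³ = 37269729


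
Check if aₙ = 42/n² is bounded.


a₁ = 42, a₂ = 42/4, a₃ = 42/9, ...
0 < aₙ ≤ 42 for all n ≥ 1
The sequence IS bounded

Bounded (0 < aₙ ≤ 42)


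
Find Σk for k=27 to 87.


Σₖ₌27^87 k = Σₖ₌₁^87 k − Σₖ₌₁^26 k
= 87·88/2 − 26·27/2
= 3828 − 351 = 3477

Σk = 3477


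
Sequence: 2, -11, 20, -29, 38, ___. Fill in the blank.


Pattern: alternating sign, magnitude arithmetic (d=9)
Terms: 2, -11, 20, -29, 38
Next term = -47

Next term = -47


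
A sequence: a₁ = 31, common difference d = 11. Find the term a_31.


aₙ = a₁ + (n-1)d
= 31 + (31-1)×11
= 31 + 330
= 361

a_31 = 361


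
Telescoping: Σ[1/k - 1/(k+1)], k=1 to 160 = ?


Telescoping: adjacent terms cancel.
= 1/1 - 1/161
= 1 - 1/161 = 160/161

Sum = 160/161


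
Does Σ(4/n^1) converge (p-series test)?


p-series test: Σ c/n^p converges if p > 1, diverges if p ≤ 1 (constant c > 0 doesn't affect convergence).
p = 1
1 ≤ 1 → DIVERGES

Diverges (p = 1 ≤ 1)


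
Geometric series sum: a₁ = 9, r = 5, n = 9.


Sₙ = 9×(5^9 - 1)/(5 - 1)
= 9×(1953125 - 1)/4
= 9×1953124/4
= 4394529

S_9 = 4394529


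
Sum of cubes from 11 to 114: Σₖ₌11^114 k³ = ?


Σₖ₌11^114 k³ = [114·115/2]² − [10·11/2]²
= 42968025 − 3025 = 42965000

Σk³ = 42965000


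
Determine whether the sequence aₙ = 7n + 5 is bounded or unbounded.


aₙ = 7n + 5 → as n→∞, aₙ→∞
No finite upper bound exists
The sequence is UNBOUNDED

Unbounded (aₙ → ∞ as n → ∞)


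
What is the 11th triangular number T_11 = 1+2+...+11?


n(n+1)/2 = 11×12/2 = 132/2 = 66

Σk = 66


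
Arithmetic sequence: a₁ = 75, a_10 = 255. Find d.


d = (aₙ - a₁)/(n-1)
= (255 - 75)/(10-1)
= 180/9 = 20

d = 20


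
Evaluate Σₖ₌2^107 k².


Σₖ₌2^107 k² = Σₖ₌₁^107 k² − Σₖ₌₁^1 k²
= 107·108·215/6 − 1·2·3/6
= 414090 − 1 = 414089

Σk² = 414089


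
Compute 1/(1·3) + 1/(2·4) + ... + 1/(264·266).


1/(k(k+2)) = (1/2)·(1/k - 1/(k+2)) (partial fractions)
Telescoping: Σ = (1/2)·(1 + 1/2 - 1/265 - 1/266) = 26301/35245

Sum = 26301/35245


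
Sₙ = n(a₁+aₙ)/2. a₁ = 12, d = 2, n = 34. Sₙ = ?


aₙ = 12 + (34-1)×2 = 78
Sₙ = n(a₁+aₙ)/2 = 34×(12+78)/2
= 34×90/2 = 1530

S_34 = 1530


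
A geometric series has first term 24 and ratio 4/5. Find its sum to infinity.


S∞ = a₁/(1-r) = 24/(1 - 4/5)
= 24/(1/5)
= 120

S∞ = 120


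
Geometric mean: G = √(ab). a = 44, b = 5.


GM = √(44×5) = √220 = 14.8324

GM = 14.8324


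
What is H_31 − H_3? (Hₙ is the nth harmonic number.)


Σₖ₌4^31 1/k = 1/4 + 1/5 + 1/6 + ... + 1/31
= 158404333811557/72201776446800
≈ 2.1939

Sum = 158404333811557/72201776446800 ≈ 2.1939


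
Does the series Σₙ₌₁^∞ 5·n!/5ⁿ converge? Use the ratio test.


aₙ = 5·n!/5^n
a_{n+1}/aₙ = (n+1)!/5^(n+1) × 5^n/n!  (constant 5 cancels)
= (n+1)/5
L = lim(n→∞) (n+1)/5 = ∞
L > 1 → series DIVERGES

Diverges (ratio test: L = ∞ > 1)
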